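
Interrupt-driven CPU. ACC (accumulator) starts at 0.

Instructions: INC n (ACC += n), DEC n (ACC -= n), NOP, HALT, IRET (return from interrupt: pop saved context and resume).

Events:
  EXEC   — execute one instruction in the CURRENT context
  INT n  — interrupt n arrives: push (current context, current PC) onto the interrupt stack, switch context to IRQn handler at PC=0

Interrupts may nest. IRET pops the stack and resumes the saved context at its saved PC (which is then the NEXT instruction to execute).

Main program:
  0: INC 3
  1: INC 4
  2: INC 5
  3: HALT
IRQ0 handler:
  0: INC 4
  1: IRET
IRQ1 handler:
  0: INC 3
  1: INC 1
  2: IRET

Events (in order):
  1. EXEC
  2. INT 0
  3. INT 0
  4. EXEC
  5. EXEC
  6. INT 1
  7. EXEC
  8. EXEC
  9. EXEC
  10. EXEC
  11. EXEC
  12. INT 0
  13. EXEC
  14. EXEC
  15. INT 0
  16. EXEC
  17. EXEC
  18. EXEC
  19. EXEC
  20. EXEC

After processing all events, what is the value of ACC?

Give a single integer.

Event 1 (EXEC): [MAIN] PC=0: INC 3 -> ACC=3
Event 2 (INT 0): INT 0 arrives: push (MAIN, PC=1), enter IRQ0 at PC=0 (depth now 1)
Event 3 (INT 0): INT 0 arrives: push (IRQ0, PC=0), enter IRQ0 at PC=0 (depth now 2)
Event 4 (EXEC): [IRQ0] PC=0: INC 4 -> ACC=7
Event 5 (EXEC): [IRQ0] PC=1: IRET -> resume IRQ0 at PC=0 (depth now 1)
Event 6 (INT 1): INT 1 arrives: push (IRQ0, PC=0), enter IRQ1 at PC=0 (depth now 2)
Event 7 (EXEC): [IRQ1] PC=0: INC 3 -> ACC=10
Event 8 (EXEC): [IRQ1] PC=1: INC 1 -> ACC=11
Event 9 (EXEC): [IRQ1] PC=2: IRET -> resume IRQ0 at PC=0 (depth now 1)
Event 10 (EXEC): [IRQ0] PC=0: INC 4 -> ACC=15
Event 11 (EXEC): [IRQ0] PC=1: IRET -> resume MAIN at PC=1 (depth now 0)
Event 12 (INT 0): INT 0 arrives: push (MAIN, PC=1), enter IRQ0 at PC=0 (depth now 1)
Event 13 (EXEC): [IRQ0] PC=0: INC 4 -> ACC=19
Event 14 (EXEC): [IRQ0] PC=1: IRET -> resume MAIN at PC=1 (depth now 0)
Event 15 (INT 0): INT 0 arrives: push (MAIN, PC=1), enter IRQ0 at PC=0 (depth now 1)
Event 16 (EXEC): [IRQ0] PC=0: INC 4 -> ACC=23
Event 17 (EXEC): [IRQ0] PC=1: IRET -> resume MAIN at PC=1 (depth now 0)
Event 18 (EXEC): [MAIN] PC=1: INC 4 -> ACC=27
Event 19 (EXEC): [MAIN] PC=2: INC 5 -> ACC=32
Event 20 (EXEC): [MAIN] PC=3: HALT

Answer: 32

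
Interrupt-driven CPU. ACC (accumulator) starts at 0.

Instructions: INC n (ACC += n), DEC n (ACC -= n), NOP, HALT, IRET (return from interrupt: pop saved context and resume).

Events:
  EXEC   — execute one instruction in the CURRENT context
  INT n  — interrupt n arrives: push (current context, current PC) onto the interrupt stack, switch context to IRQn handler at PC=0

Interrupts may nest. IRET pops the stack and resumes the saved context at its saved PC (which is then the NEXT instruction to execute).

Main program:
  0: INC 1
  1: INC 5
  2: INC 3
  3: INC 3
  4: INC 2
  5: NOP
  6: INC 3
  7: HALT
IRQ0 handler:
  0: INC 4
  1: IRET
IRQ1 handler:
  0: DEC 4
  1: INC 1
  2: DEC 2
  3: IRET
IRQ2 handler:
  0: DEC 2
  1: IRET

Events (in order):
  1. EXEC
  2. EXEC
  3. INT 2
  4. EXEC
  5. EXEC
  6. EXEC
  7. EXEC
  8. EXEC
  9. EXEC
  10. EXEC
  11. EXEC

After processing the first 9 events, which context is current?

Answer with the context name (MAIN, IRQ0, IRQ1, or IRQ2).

Answer: MAIN

Derivation:
Event 1 (EXEC): [MAIN] PC=0: INC 1 -> ACC=1
Event 2 (EXEC): [MAIN] PC=1: INC 5 -> ACC=6
Event 3 (INT 2): INT 2 arrives: push (MAIN, PC=2), enter IRQ2 at PC=0 (depth now 1)
Event 4 (EXEC): [IRQ2] PC=0: DEC 2 -> ACC=4
Event 5 (EXEC): [IRQ2] PC=1: IRET -> resume MAIN at PC=2 (depth now 0)
Event 6 (EXEC): [MAIN] PC=2: INC 3 -> ACC=7
Event 7 (EXEC): [MAIN] PC=3: INC 3 -> ACC=10
Event 8 (EXEC): [MAIN] PC=4: INC 2 -> ACC=12
Event 9 (EXEC): [MAIN] PC=5: NOP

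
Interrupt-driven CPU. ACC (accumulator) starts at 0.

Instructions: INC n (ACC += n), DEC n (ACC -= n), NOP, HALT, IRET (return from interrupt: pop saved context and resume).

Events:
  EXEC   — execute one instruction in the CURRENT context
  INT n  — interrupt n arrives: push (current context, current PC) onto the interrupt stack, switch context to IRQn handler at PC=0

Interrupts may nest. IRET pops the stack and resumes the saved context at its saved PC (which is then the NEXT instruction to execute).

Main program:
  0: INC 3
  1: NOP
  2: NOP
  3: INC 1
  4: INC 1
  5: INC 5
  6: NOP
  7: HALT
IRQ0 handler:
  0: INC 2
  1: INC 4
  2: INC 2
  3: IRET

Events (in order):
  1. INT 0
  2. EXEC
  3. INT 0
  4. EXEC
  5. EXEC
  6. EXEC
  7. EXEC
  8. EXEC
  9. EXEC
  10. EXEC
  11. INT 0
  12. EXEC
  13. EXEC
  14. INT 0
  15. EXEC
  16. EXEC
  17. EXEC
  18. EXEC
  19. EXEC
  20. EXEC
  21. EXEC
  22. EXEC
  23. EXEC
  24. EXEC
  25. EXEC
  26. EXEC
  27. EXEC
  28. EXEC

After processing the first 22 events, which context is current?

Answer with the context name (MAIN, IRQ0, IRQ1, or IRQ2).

Answer: MAIN

Derivation:
Event 1 (INT 0): INT 0 arrives: push (MAIN, PC=0), enter IRQ0 at PC=0 (depth now 1)
Event 2 (EXEC): [IRQ0] PC=0: INC 2 -> ACC=2
Event 3 (INT 0): INT 0 arrives: push (IRQ0, PC=1), enter IRQ0 at PC=0 (depth now 2)
Event 4 (EXEC): [IRQ0] PC=0: INC 2 -> ACC=4
Event 5 (EXEC): [IRQ0] PC=1: INC 4 -> ACC=8
Event 6 (EXEC): [IRQ0] PC=2: INC 2 -> ACC=10
Event 7 (EXEC): [IRQ0] PC=3: IRET -> resume IRQ0 at PC=1 (depth now 1)
Event 8 (EXEC): [IRQ0] PC=1: INC 4 -> ACC=14
Event 9 (EXEC): [IRQ0] PC=2: INC 2 -> ACC=16
Event 10 (EXEC): [IRQ0] PC=3: IRET -> resume MAIN at PC=0 (depth now 0)
Event 11 (INT 0): INT 0 arrives: push (MAIN, PC=0), enter IRQ0 at PC=0 (depth now 1)
Event 12 (EXEC): [IRQ0] PC=0: INC 2 -> ACC=18
Event 13 (EXEC): [IRQ0] PC=1: INC 4 -> ACC=22
Event 14 (INT 0): INT 0 arrives: push (IRQ0, PC=2), enter IRQ0 at PC=0 (depth now 2)
Event 15 (EXEC): [IRQ0] PC=0: INC 2 -> ACC=24
Event 16 (EXEC): [IRQ0] PC=1: INC 4 -> ACC=28
Event 17 (EXEC): [IRQ0] PC=2: INC 2 -> ACC=30
Event 18 (EXEC): [IRQ0] PC=3: IRET -> resume IRQ0 at PC=2 (depth now 1)
Event 19 (EXEC): [IRQ0] PC=2: INC 2 -> ACC=32
Event 20 (EXEC): [IRQ0] PC=3: IRET -> resume MAIN at PC=0 (depth now 0)
Event 21 (EXEC): [MAIN] PC=0: INC 3 -> ACC=35
Event 22 (EXEC): [MAIN] PC=1: NOP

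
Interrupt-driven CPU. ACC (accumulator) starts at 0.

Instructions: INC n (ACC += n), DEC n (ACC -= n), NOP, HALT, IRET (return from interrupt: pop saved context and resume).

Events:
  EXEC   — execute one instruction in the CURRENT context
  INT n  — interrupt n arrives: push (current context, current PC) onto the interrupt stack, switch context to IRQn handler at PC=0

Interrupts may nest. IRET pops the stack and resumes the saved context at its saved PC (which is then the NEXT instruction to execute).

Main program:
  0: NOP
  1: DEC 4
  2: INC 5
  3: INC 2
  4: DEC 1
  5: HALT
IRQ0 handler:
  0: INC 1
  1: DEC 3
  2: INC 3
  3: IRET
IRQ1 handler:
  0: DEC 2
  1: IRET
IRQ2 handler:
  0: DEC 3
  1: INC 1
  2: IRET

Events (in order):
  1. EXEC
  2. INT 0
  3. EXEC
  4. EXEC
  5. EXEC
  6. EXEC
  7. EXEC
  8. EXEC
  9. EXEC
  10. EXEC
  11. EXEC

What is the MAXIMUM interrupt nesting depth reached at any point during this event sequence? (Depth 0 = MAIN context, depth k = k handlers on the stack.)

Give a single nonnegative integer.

Answer: 1

Derivation:
Event 1 (EXEC): [MAIN] PC=0: NOP [depth=0]
Event 2 (INT 0): INT 0 arrives: push (MAIN, PC=1), enter IRQ0 at PC=0 (depth now 1) [depth=1]
Event 3 (EXEC): [IRQ0] PC=0: INC 1 -> ACC=1 [depth=1]
Event 4 (EXEC): [IRQ0] PC=1: DEC 3 -> ACC=-2 [depth=1]
Event 5 (EXEC): [IRQ0] PC=2: INC 3 -> ACC=1 [depth=1]
Event 6 (EXEC): [IRQ0] PC=3: IRET -> resume MAIN at PC=1 (depth now 0) [depth=0]
Event 7 (EXEC): [MAIN] PC=1: DEC 4 -> ACC=-3 [depth=0]
Event 8 (EXEC): [MAIN] PC=2: INC 5 -> ACC=2 [depth=0]
Event 9 (EXEC): [MAIN] PC=3: INC 2 -> ACC=4 [depth=0]
Event 10 (EXEC): [MAIN] PC=4: DEC 1 -> ACC=3 [depth=0]
Event 11 (EXEC): [MAIN] PC=5: HALT [depth=0]
Max depth observed: 1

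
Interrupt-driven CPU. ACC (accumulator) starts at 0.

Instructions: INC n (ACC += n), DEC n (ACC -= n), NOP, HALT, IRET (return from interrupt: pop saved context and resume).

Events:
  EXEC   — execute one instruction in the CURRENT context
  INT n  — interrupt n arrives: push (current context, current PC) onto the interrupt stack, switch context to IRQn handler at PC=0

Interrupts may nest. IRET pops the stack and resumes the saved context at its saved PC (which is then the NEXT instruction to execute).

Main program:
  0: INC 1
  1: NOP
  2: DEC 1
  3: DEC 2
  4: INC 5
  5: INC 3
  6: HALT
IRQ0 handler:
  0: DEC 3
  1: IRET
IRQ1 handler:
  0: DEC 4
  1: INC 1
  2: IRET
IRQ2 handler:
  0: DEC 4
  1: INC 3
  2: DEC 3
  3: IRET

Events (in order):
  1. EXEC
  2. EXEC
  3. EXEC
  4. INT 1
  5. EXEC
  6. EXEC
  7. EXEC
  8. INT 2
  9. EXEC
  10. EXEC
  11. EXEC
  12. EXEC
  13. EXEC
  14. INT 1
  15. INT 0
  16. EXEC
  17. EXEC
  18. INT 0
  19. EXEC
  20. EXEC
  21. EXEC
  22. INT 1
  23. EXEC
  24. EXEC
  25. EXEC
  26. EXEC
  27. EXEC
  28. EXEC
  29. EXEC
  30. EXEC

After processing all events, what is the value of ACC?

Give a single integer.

Event 1 (EXEC): [MAIN] PC=0: INC 1 -> ACC=1
Event 2 (EXEC): [MAIN] PC=1: NOP
Event 3 (EXEC): [MAIN] PC=2: DEC 1 -> ACC=0
Event 4 (INT 1): INT 1 arrives: push (MAIN, PC=3), enter IRQ1 at PC=0 (depth now 1)
Event 5 (EXEC): [IRQ1] PC=0: DEC 4 -> ACC=-4
Event 6 (EXEC): [IRQ1] PC=1: INC 1 -> ACC=-3
Event 7 (EXEC): [IRQ1] PC=2: IRET -> resume MAIN at PC=3 (depth now 0)
Event 8 (INT 2): INT 2 arrives: push (MAIN, PC=3), enter IRQ2 at PC=0 (depth now 1)
Event 9 (EXEC): [IRQ2] PC=0: DEC 4 -> ACC=-7
Event 10 (EXEC): [IRQ2] PC=1: INC 3 -> ACC=-4
Event 11 (EXEC): [IRQ2] PC=2: DEC 3 -> ACC=-7
Event 12 (EXEC): [IRQ2] PC=3: IRET -> resume MAIN at PC=3 (depth now 0)
Event 13 (EXEC): [MAIN] PC=3: DEC 2 -> ACC=-9
Event 14 (INT 1): INT 1 arrives: push (MAIN, PC=4), enter IRQ1 at PC=0 (depth now 1)
Event 15 (INT 0): INT 0 arrives: push (IRQ1, PC=0), enter IRQ0 at PC=0 (depth now 2)
Event 16 (EXEC): [IRQ0] PC=0: DEC 3 -> ACC=-12
Event 17 (EXEC): [IRQ0] PC=1: IRET -> resume IRQ1 at PC=0 (depth now 1)
Event 18 (INT 0): INT 0 arrives: push (IRQ1, PC=0), enter IRQ0 at PC=0 (depth now 2)
Event 19 (EXEC): [IRQ0] PC=0: DEC 3 -> ACC=-15
Event 20 (EXEC): [IRQ0] PC=1: IRET -> resume IRQ1 at PC=0 (depth now 1)
Event 21 (EXEC): [IRQ1] PC=0: DEC 4 -> ACC=-19
Event 22 (INT 1): INT 1 arrives: push (IRQ1, PC=1), enter IRQ1 at PC=0 (depth now 2)
Event 23 (EXEC): [IRQ1] PC=0: DEC 4 -> ACC=-23
Event 24 (EXEC): [IRQ1] PC=1: INC 1 -> ACC=-22
Event 25 (EXEC): [IRQ1] PC=2: IRET -> resume IRQ1 at PC=1 (depth now 1)
Event 26 (EXEC): [IRQ1] PC=1: INC 1 -> ACC=-21
Event 27 (EXEC): [IRQ1] PC=2: IRET -> resume MAIN at PC=4 (depth now 0)
Event 28 (EXEC): [MAIN] PC=4: INC 5 -> ACC=-16
Event 29 (EXEC): [MAIN] PC=5: INC 3 -> ACC=-13
Event 30 (EXEC): [MAIN] PC=6: HALT

Answer: -13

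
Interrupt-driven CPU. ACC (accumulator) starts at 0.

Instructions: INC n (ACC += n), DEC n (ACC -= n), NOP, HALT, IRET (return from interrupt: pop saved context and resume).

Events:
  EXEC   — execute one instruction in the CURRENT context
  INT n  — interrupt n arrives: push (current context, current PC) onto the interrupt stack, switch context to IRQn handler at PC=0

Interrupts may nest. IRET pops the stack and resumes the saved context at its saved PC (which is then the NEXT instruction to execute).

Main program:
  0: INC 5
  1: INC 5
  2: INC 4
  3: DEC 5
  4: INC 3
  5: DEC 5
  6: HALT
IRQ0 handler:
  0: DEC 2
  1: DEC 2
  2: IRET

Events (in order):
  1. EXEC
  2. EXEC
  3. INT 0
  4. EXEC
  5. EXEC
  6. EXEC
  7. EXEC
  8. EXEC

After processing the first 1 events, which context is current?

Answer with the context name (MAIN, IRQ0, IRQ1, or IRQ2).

Event 1 (EXEC): [MAIN] PC=0: INC 5 -> ACC=5

Answer: MAIN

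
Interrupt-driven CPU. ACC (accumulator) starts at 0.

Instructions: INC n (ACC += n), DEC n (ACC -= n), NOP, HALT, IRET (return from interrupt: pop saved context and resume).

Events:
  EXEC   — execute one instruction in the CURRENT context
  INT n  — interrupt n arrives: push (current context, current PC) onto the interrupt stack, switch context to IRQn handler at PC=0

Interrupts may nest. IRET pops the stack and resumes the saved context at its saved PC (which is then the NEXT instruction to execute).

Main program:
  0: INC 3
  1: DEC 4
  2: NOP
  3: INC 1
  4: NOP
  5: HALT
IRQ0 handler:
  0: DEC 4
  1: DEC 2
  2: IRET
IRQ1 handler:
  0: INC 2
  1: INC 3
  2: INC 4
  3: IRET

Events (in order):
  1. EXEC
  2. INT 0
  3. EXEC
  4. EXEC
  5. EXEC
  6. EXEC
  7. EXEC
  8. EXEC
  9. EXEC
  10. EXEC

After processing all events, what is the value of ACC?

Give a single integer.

Event 1 (EXEC): [MAIN] PC=0: INC 3 -> ACC=3
Event 2 (INT 0): INT 0 arrives: push (MAIN, PC=1), enter IRQ0 at PC=0 (depth now 1)
Event 3 (EXEC): [IRQ0] PC=0: DEC 4 -> ACC=-1
Event 4 (EXEC): [IRQ0] PC=1: DEC 2 -> ACC=-3
Event 5 (EXEC): [IRQ0] PC=2: IRET -> resume MAIN at PC=1 (depth now 0)
Event 6 (EXEC): [MAIN] PC=1: DEC 4 -> ACC=-7
Event 7 (EXEC): [MAIN] PC=2: NOP
Event 8 (EXEC): [MAIN] PC=3: INC 1 -> ACC=-6
Event 9 (EXEC): [MAIN] PC=4: NOP
Event 10 (EXEC): [MAIN] PC=5: HALT

Answer: -6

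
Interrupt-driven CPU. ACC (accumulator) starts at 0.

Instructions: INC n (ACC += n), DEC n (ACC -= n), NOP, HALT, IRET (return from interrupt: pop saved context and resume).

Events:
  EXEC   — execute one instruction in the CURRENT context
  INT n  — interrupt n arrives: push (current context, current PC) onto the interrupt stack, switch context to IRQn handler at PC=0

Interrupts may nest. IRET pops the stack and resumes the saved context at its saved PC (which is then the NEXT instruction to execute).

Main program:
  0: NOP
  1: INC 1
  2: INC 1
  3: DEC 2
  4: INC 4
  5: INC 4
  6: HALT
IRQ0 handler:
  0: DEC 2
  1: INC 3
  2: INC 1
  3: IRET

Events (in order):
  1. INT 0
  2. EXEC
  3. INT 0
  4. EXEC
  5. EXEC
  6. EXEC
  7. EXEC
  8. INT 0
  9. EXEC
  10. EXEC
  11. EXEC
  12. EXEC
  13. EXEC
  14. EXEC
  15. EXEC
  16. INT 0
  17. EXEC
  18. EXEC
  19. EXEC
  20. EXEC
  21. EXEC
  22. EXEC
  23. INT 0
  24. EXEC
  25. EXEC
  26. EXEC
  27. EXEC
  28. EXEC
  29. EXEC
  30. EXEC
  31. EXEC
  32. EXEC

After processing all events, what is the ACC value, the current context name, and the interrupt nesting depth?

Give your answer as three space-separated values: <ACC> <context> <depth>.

Answer: 18 MAIN 0

Derivation:
Event 1 (INT 0): INT 0 arrives: push (MAIN, PC=0), enter IRQ0 at PC=0 (depth now 1)
Event 2 (EXEC): [IRQ0] PC=0: DEC 2 -> ACC=-2
Event 3 (INT 0): INT 0 arrives: push (IRQ0, PC=1), enter IRQ0 at PC=0 (depth now 2)
Event 4 (EXEC): [IRQ0] PC=0: DEC 2 -> ACC=-4
Event 5 (EXEC): [IRQ0] PC=1: INC 3 -> ACC=-1
Event 6 (EXEC): [IRQ0] PC=2: INC 1 -> ACC=0
Event 7 (EXEC): [IRQ0] PC=3: IRET -> resume IRQ0 at PC=1 (depth now 1)
Event 8 (INT 0): INT 0 arrives: push (IRQ0, PC=1), enter IRQ0 at PC=0 (depth now 2)
Event 9 (EXEC): [IRQ0] PC=0: DEC 2 -> ACC=-2
Event 10 (EXEC): [IRQ0] PC=1: INC 3 -> ACC=1
Event 11 (EXEC): [IRQ0] PC=2: INC 1 -> ACC=2
Event 12 (EXEC): [IRQ0] PC=3: IRET -> resume IRQ0 at PC=1 (depth now 1)
Event 13 (EXEC): [IRQ0] PC=1: INC 3 -> ACC=5
Event 14 (EXEC): [IRQ0] PC=2: INC 1 -> ACC=6
Event 15 (EXEC): [IRQ0] PC=3: IRET -> resume MAIN at PC=0 (depth now 0)
Event 16 (INT 0): INT 0 arrives: push (MAIN, PC=0), enter IRQ0 at PC=0 (depth now 1)
Event 17 (EXEC): [IRQ0] PC=0: DEC 2 -> ACC=4
Event 18 (EXEC): [IRQ0] PC=1: INC 3 -> ACC=7
Event 19 (EXEC): [IRQ0] PC=2: INC 1 -> ACC=8
Event 20 (EXEC): [IRQ0] PC=3: IRET -> resume MAIN at PC=0 (depth now 0)
Event 21 (EXEC): [MAIN] PC=0: NOP
Event 22 (EXEC): [MAIN] PC=1: INC 1 -> ACC=9
Event 23 (INT 0): INT 0 arrives: push (MAIN, PC=2), enter IRQ0 at PC=0 (depth now 1)
Event 24 (EXEC): [IRQ0] PC=0: DEC 2 -> ACC=7
Event 25 (EXEC): [IRQ0] PC=1: INC 3 -> ACC=10
Event 26 (EXEC): [IRQ0] PC=2: INC 1 -> ACC=11
Event 27 (EXEC): [IRQ0] PC=3: IRET -> resume MAIN at PC=2 (depth now 0)
Event 28 (EXEC): [MAIN] PC=2: INC 1 -> ACC=12
Event 29 (EXEC): [MAIN] PC=3: DEC 2 -> ACC=10
Event 30 (EXEC): [MAIN] PC=4: INC 4 -> ACC=14
Event 31 (EXEC): [MAIN] PC=5: INC 4 -> ACC=18
Event 32 (EXEC): [MAIN] PC=6: HALT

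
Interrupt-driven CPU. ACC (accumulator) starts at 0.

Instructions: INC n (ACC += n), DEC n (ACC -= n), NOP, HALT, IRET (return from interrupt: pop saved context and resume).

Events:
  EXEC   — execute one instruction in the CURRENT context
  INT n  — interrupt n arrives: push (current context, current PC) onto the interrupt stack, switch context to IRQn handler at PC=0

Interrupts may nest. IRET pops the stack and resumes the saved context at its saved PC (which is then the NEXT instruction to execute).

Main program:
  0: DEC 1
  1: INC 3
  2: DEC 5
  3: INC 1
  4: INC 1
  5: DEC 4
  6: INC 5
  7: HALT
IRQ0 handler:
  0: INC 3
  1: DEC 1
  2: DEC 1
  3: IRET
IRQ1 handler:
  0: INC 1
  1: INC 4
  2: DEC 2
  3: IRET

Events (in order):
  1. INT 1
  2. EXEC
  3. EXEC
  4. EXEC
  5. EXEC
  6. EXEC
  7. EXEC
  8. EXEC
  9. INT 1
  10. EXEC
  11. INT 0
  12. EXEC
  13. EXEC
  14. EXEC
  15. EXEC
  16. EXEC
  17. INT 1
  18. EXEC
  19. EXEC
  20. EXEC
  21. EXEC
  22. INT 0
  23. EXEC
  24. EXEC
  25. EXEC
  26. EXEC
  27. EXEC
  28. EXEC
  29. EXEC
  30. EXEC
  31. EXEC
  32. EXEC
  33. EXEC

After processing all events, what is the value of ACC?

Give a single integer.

Answer: 11

Derivation:
Event 1 (INT 1): INT 1 arrives: push (MAIN, PC=0), enter IRQ1 at PC=0 (depth now 1)
Event 2 (EXEC): [IRQ1] PC=0: INC 1 -> ACC=1
Event 3 (EXEC): [IRQ1] PC=1: INC 4 -> ACC=5
Event 4 (EXEC): [IRQ1] PC=2: DEC 2 -> ACC=3
Event 5 (EXEC): [IRQ1] PC=3: IRET -> resume MAIN at PC=0 (depth now 0)
Event 6 (EXEC): [MAIN] PC=0: DEC 1 -> ACC=2
Event 7 (EXEC): [MAIN] PC=1: INC 3 -> ACC=5
Event 8 (EXEC): [MAIN] PC=2: DEC 5 -> ACC=0
Event 9 (INT 1): INT 1 arrives: push (MAIN, PC=3), enter IRQ1 at PC=0 (depth now 1)
Event 10 (EXEC): [IRQ1] PC=0: INC 1 -> ACC=1
Event 11 (INT 0): INT 0 arrives: push (IRQ1, PC=1), enter IRQ0 at PC=0 (depth now 2)
Event 12 (EXEC): [IRQ0] PC=0: INC 3 -> ACC=4
Event 13 (EXEC): [IRQ0] PC=1: DEC 1 -> ACC=3
Event 14 (EXEC): [IRQ0] PC=2: DEC 1 -> ACC=2
Event 15 (EXEC): [IRQ0] PC=3: IRET -> resume IRQ1 at PC=1 (depth now 1)
Event 16 (EXEC): [IRQ1] PC=1: INC 4 -> ACC=6
Event 17 (INT 1): INT 1 arrives: push (IRQ1, PC=2), enter IRQ1 at PC=0 (depth now 2)
Event 18 (EXEC): [IRQ1] PC=0: INC 1 -> ACC=7
Event 19 (EXEC): [IRQ1] PC=1: INC 4 -> ACC=11
Event 20 (EXEC): [IRQ1] PC=2: DEC 2 -> ACC=9
Event 21 (EXEC): [IRQ1] PC=3: IRET -> resume IRQ1 at PC=2 (depth now 1)
Event 22 (INT 0): INT 0 arrives: push (IRQ1, PC=2), enter IRQ0 at PC=0 (depth now 2)
Event 23 (EXEC): [IRQ0] PC=0: INC 3 -> ACC=12
Event 24 (EXEC): [IRQ0] PC=1: DEC 1 -> ACC=11
Event 25 (EXEC): [IRQ0] PC=2: DEC 1 -> ACC=10
Event 26 (EXEC): [IRQ0] PC=3: IRET -> resume IRQ1 at PC=2 (depth now 1)
Event 27 (EXEC): [IRQ1] PC=2: DEC 2 -> ACC=8
Event 28 (EXEC): [IRQ1] PC=3: IRET -> resume MAIN at PC=3 (depth now 0)
Event 29 (EXEC): [MAIN] PC=3: INC 1 -> ACC=9
Event 30 (EXEC): [MAIN] PC=4: INC 1 -> ACC=10
Event 31 (EXEC): [MAIN] PC=5: DEC 4 -> ACC=6
Event 32 (EXEC): [MAIN] PC=6: INC 5 -> ACC=11
Event 33 (EXEC): [MAIN] PC=7: HALT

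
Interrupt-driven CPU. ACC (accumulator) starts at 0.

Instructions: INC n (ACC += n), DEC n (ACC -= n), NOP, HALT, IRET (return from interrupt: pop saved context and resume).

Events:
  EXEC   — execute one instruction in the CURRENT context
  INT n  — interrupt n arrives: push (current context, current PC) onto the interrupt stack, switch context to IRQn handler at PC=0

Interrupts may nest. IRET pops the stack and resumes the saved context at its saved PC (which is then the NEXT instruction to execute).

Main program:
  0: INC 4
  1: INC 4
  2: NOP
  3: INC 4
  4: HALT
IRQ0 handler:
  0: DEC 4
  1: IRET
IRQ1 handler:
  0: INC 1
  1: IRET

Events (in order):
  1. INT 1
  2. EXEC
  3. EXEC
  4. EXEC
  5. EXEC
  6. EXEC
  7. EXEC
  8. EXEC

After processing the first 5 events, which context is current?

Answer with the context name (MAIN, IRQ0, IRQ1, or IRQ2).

Answer: MAIN

Derivation:
Event 1 (INT 1): INT 1 arrives: push (MAIN, PC=0), enter IRQ1 at PC=0 (depth now 1)
Event 2 (EXEC): [IRQ1] PC=0: INC 1 -> ACC=1
Event 3 (EXEC): [IRQ1] PC=1: IRET -> resume MAIN at PC=0 (depth now 0)
Event 4 (EXEC): [MAIN] PC=0: INC 4 -> ACC=5
Event 5 (EXEC): [MAIN] PC=1: INC 4 -> ACC=9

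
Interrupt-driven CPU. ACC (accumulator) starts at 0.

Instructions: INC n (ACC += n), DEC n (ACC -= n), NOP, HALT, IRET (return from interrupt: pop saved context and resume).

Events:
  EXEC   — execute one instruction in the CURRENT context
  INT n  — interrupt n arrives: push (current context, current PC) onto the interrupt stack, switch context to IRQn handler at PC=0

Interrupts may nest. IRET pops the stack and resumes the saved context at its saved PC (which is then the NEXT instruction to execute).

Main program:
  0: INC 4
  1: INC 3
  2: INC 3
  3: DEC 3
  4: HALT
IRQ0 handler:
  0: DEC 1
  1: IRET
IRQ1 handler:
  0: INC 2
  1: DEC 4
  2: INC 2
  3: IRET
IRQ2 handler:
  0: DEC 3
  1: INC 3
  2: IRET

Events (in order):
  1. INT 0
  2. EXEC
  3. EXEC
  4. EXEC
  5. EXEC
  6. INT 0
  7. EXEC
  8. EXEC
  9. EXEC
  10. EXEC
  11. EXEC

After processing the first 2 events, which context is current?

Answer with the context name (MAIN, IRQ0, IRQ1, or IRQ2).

Event 1 (INT 0): INT 0 arrives: push (MAIN, PC=0), enter IRQ0 at PC=0 (depth now 1)
Event 2 (EXEC): [IRQ0] PC=0: DEC 1 -> ACC=-1

Answer: IRQ0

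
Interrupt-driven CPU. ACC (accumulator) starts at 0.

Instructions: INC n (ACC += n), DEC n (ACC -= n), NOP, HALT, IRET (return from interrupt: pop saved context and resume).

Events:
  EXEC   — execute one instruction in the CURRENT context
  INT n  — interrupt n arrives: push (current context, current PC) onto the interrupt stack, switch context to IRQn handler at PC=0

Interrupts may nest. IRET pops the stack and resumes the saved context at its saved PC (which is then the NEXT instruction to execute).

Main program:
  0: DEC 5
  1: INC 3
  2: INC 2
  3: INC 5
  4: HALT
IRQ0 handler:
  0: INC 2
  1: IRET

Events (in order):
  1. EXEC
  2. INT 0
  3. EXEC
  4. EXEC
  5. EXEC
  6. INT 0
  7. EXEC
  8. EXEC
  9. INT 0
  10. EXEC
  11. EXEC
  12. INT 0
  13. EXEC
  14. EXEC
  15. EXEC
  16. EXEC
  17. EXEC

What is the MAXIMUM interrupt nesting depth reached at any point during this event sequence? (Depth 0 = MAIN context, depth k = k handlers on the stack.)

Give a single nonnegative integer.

Answer: 1

Derivation:
Event 1 (EXEC): [MAIN] PC=0: DEC 5 -> ACC=-5 [depth=0]
Event 2 (INT 0): INT 0 arrives: push (MAIN, PC=1), enter IRQ0 at PC=0 (depth now 1) [depth=1]
Event 3 (EXEC): [IRQ0] PC=0: INC 2 -> ACC=-3 [depth=1]
Event 4 (EXEC): [IRQ0] PC=1: IRET -> resume MAIN at PC=1 (depth now 0) [depth=0]
Event 5 (EXEC): [MAIN] PC=1: INC 3 -> ACC=0 [depth=0]
Event 6 (INT 0): INT 0 arrives: push (MAIN, PC=2), enter IRQ0 at PC=0 (depth now 1) [depth=1]
Event 7 (EXEC): [IRQ0] PC=0: INC 2 -> ACC=2 [depth=1]
Event 8 (EXEC): [IRQ0] PC=1: IRET -> resume MAIN at PC=2 (depth now 0) [depth=0]
Event 9 (INT 0): INT 0 arrives: push (MAIN, PC=2), enter IRQ0 at PC=0 (depth now 1) [depth=1]
Event 10 (EXEC): [IRQ0] PC=0: INC 2 -> ACC=4 [depth=1]
Event 11 (EXEC): [IRQ0] PC=1: IRET -> resume MAIN at PC=2 (depth now 0) [depth=0]
Event 12 (INT 0): INT 0 arrives: push (MAIN, PC=2), enter IRQ0 at PC=0 (depth now 1) [depth=1]
Event 13 (EXEC): [IRQ0] PC=0: INC 2 -> ACC=6 [depth=1]
Event 14 (EXEC): [IRQ0] PC=1: IRET -> resume MAIN at PC=2 (depth now 0) [depth=0]
Event 15 (EXEC): [MAIN] PC=2: INC 2 -> ACC=8 [depth=0]
Event 16 (EXEC): [MAIN] PC=3: INC 5 -> ACC=13 [depth=0]
Event 17 (EXEC): [MAIN] PC=4: HALT [depth=0]
Max depth observed: 1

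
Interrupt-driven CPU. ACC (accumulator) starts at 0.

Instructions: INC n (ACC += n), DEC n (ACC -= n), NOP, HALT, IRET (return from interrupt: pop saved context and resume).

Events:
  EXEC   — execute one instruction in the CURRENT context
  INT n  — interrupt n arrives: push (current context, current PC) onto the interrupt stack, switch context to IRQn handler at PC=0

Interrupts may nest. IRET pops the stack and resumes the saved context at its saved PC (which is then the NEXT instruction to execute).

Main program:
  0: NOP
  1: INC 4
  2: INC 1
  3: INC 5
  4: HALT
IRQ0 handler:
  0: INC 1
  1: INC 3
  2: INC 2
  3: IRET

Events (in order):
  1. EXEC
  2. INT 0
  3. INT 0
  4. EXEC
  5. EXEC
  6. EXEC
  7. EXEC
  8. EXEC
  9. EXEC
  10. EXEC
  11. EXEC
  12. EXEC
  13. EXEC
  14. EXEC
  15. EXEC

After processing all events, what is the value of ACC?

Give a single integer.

Answer: 22

Derivation:
Event 1 (EXEC): [MAIN] PC=0: NOP
Event 2 (INT 0): INT 0 arrives: push (MAIN, PC=1), enter IRQ0 at PC=0 (depth now 1)
Event 3 (INT 0): INT 0 arrives: push (IRQ0, PC=0), enter IRQ0 at PC=0 (depth now 2)
Event 4 (EXEC): [IRQ0] PC=0: INC 1 -> ACC=1
Event 5 (EXEC): [IRQ0] PC=1: INC 3 -> ACC=4
Event 6 (EXEC): [IRQ0] PC=2: INC 2 -> ACC=6
Event 7 (EXEC): [IRQ0] PC=3: IRET -> resume IRQ0 at PC=0 (depth now 1)
Event 8 (EXEC): [IRQ0] PC=0: INC 1 -> ACC=7
Event 9 (EXEC): [IRQ0] PC=1: INC 3 -> ACC=10
Event 10 (EXEC): [IRQ0] PC=2: INC 2 -> ACC=12
Event 11 (EXEC): [IRQ0] PC=3: IRET -> resume MAIN at PC=1 (depth now 0)
Event 12 (EXEC): [MAIN] PC=1: INC 4 -> ACC=16
Event 13 (EXEC): [MAIN] PC=2: INC 1 -> ACC=17
Event 14 (EXEC): [MAIN] PC=3: INC 5 -> ACC=22
Event 15 (EXEC): [MAIN] PC=4: HALT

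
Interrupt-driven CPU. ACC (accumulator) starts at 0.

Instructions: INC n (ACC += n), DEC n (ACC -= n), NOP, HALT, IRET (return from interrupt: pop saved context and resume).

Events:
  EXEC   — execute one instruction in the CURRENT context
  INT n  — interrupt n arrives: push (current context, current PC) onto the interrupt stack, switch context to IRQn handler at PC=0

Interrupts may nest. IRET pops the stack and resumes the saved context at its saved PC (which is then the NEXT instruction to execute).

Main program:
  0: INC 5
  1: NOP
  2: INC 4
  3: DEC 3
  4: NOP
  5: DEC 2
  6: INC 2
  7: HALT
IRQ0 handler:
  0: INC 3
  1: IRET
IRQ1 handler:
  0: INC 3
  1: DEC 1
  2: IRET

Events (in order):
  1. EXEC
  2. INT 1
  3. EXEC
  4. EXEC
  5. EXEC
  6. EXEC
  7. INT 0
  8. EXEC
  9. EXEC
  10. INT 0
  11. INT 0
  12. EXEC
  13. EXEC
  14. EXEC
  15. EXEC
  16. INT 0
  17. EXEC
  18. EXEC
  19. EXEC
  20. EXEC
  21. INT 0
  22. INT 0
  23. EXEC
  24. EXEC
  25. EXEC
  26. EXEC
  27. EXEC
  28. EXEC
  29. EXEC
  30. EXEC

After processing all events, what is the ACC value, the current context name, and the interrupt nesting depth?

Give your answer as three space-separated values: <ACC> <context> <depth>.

Answer: 26 MAIN 0

Derivation:
Event 1 (EXEC): [MAIN] PC=0: INC 5 -> ACC=5
Event 2 (INT 1): INT 1 arrives: push (MAIN, PC=1), enter IRQ1 at PC=0 (depth now 1)
Event 3 (EXEC): [IRQ1] PC=0: INC 3 -> ACC=8
Event 4 (EXEC): [IRQ1] PC=1: DEC 1 -> ACC=7
Event 5 (EXEC): [IRQ1] PC=2: IRET -> resume MAIN at PC=1 (depth now 0)
Event 6 (EXEC): [MAIN] PC=1: NOP
Event 7 (INT 0): INT 0 arrives: push (MAIN, PC=2), enter IRQ0 at PC=0 (depth now 1)
Event 8 (EXEC): [IRQ0] PC=0: INC 3 -> ACC=10
Event 9 (EXEC): [IRQ0] PC=1: IRET -> resume MAIN at PC=2 (depth now 0)
Event 10 (INT 0): INT 0 arrives: push (MAIN, PC=2), enter IRQ0 at PC=0 (depth now 1)
Event 11 (INT 0): INT 0 arrives: push (IRQ0, PC=0), enter IRQ0 at PC=0 (depth now 2)
Event 12 (EXEC): [IRQ0] PC=0: INC 3 -> ACC=13
Event 13 (EXEC): [IRQ0] PC=1: IRET -> resume IRQ0 at PC=0 (depth now 1)
Event 14 (EXEC): [IRQ0] PC=0: INC 3 -> ACC=16
Event 15 (EXEC): [IRQ0] PC=1: IRET -> resume MAIN at PC=2 (depth now 0)
Event 16 (INT 0): INT 0 arrives: push (MAIN, PC=2), enter IRQ0 at PC=0 (depth now 1)
Event 17 (EXEC): [IRQ0] PC=0: INC 3 -> ACC=19
Event 18 (EXEC): [IRQ0] PC=1: IRET -> resume MAIN at PC=2 (depth now 0)
Event 19 (EXEC): [MAIN] PC=2: INC 4 -> ACC=23
Event 20 (EXEC): [MAIN] PC=3: DEC 3 -> ACC=20
Event 21 (INT 0): INT 0 arrives: push (MAIN, PC=4), enter IRQ0 at PC=0 (depth now 1)
Event 22 (INT 0): INT 0 arrives: push (IRQ0, PC=0), enter IRQ0 at PC=0 (depth now 2)
Event 23 (EXEC): [IRQ0] PC=0: INC 3 -> ACC=23
Event 24 (EXEC): [IRQ0] PC=1: IRET -> resume IRQ0 at PC=0 (depth now 1)
Event 25 (EXEC): [IRQ0] PC=0: INC 3 -> ACC=26
Event 26 (EXEC): [IRQ0] PC=1: IRET -> resume MAIN at PC=4 (depth now 0)
Event 27 (EXEC): [MAIN] PC=4: NOP
Event 28 (EXEC): [MAIN] PC=5: DEC 2 -> ACC=24
Event 29 (EXEC): [MAIN] PC=6: INC 2 -> ACC=26
Event 30 (EXEC): [MAIN] PC=7: HALT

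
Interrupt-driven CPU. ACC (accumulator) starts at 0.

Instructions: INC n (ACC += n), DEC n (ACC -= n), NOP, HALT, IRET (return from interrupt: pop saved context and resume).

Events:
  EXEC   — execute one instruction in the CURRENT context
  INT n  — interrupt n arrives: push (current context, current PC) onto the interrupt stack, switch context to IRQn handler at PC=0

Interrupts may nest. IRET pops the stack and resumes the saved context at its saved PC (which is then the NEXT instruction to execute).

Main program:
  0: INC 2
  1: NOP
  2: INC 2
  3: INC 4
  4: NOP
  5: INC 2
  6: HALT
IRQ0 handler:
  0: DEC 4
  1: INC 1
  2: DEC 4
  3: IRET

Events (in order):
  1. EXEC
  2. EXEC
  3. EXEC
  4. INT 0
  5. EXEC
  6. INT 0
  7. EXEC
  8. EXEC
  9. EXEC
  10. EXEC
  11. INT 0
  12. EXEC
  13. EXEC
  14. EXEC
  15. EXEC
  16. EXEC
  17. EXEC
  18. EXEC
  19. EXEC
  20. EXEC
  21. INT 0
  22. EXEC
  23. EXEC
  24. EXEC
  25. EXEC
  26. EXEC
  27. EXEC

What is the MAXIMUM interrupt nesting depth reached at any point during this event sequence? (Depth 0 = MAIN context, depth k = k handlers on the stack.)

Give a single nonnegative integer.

Answer: 2

Derivation:
Event 1 (EXEC): [MAIN] PC=0: INC 2 -> ACC=2 [depth=0]
Event 2 (EXEC): [MAIN] PC=1: NOP [depth=0]
Event 3 (EXEC): [MAIN] PC=2: INC 2 -> ACC=4 [depth=0]
Event 4 (INT 0): INT 0 arrives: push (MAIN, PC=3), enter IRQ0 at PC=0 (depth now 1) [depth=1]
Event 5 (EXEC): [IRQ0] PC=0: DEC 4 -> ACC=0 [depth=1]
Event 6 (INT 0): INT 0 arrives: push (IRQ0, PC=1), enter IRQ0 at PC=0 (depth now 2) [depth=2]
Event 7 (EXEC): [IRQ0] PC=0: DEC 4 -> ACC=-4 [depth=2]
Event 8 (EXEC): [IRQ0] PC=1: INC 1 -> ACC=-3 [depth=2]
Event 9 (EXEC): [IRQ0] PC=2: DEC 4 -> ACC=-7 [depth=2]
Event 10 (EXEC): [IRQ0] PC=3: IRET -> resume IRQ0 at PC=1 (depth now 1) [depth=1]
Event 11 (INT 0): INT 0 arrives: push (IRQ0, PC=1), enter IRQ0 at PC=0 (depth now 2) [depth=2]
Event 12 (EXEC): [IRQ0] PC=0: DEC 4 -> ACC=-11 [depth=2]
Event 13 (EXEC): [IRQ0] PC=1: INC 1 -> ACC=-10 [depth=2]
Event 14 (EXEC): [IRQ0] PC=2: DEC 4 -> ACC=-14 [depth=2]
Event 15 (EXEC): [IRQ0] PC=3: IRET -> resume IRQ0 at PC=1 (depth now 1) [depth=1]
Event 16 (EXEC): [IRQ0] PC=1: INC 1 -> ACC=-13 [depth=1]
Event 17 (EXEC): [IRQ0] PC=2: DEC 4 -> ACC=-17 [depth=1]
Event 18 (EXEC): [IRQ0] PC=3: IRET -> resume MAIN at PC=3 (depth now 0) [depth=0]
Event 19 (EXEC): [MAIN] PC=3: INC 4 -> ACC=-13 [depth=0]
Event 20 (EXEC): [MAIN] PC=4: NOP [depth=0]
Event 21 (INT 0): INT 0 arrives: push (MAIN, PC=5), enter IRQ0 at PC=0 (depth now 1) [depth=1]
Event 22 (EXEC): [IRQ0] PC=0: DEC 4 -> ACC=-17 [depth=1]
Event 23 (EXEC): [IRQ0] PC=1: INC 1 -> ACC=-16 [depth=1]
Event 24 (EXEC): [IRQ0] PC=2: DEC 4 -> ACC=-20 [depth=1]
Event 25 (EXEC): [IRQ0] PC=3: IRET -> resume MAIN at PC=5 (depth now 0) [depth=0]
Event 26 (EXEC): [MAIN] PC=5: INC 2 -> ACC=-18 [depth=0]
Event 27 (EXEC): [MAIN] PC=6: HALT [depth=0]
Max depth observed: 2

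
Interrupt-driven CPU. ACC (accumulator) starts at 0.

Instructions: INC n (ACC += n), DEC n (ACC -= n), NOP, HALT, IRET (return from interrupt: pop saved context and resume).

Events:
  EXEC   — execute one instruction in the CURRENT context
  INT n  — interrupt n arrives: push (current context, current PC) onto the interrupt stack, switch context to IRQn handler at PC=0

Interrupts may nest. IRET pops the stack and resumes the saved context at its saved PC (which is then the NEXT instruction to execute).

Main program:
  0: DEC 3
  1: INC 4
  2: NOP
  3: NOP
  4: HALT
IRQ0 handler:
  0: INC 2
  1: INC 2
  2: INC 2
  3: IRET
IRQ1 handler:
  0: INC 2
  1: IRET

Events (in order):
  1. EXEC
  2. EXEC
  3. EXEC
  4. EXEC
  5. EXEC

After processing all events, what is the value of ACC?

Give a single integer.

Event 1 (EXEC): [MAIN] PC=0: DEC 3 -> ACC=-3
Event 2 (EXEC): [MAIN] PC=1: INC 4 -> ACC=1
Event 3 (EXEC): [MAIN] PC=2: NOP
Event 4 (EXEC): [MAIN] PC=3: NOP
Event 5 (EXEC): [MAIN] PC=4: HALT

Answer: 1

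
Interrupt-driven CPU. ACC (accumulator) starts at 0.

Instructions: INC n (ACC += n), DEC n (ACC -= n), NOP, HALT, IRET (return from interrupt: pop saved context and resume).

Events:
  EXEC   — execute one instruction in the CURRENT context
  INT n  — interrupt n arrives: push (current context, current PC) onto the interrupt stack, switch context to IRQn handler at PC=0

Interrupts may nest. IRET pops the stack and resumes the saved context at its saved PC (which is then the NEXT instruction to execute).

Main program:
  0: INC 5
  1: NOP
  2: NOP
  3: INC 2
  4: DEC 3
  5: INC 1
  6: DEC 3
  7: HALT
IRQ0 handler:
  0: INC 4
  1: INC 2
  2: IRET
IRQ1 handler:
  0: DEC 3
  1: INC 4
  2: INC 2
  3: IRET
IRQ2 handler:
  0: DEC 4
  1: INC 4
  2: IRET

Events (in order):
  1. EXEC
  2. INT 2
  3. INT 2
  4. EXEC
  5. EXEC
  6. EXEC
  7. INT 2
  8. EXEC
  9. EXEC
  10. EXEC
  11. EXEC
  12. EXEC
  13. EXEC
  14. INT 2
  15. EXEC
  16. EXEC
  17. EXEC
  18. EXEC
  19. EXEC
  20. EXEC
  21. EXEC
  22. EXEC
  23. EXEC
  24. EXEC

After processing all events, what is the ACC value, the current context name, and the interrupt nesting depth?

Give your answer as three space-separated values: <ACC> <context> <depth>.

Answer: 2 MAIN 0

Derivation:
Event 1 (EXEC): [MAIN] PC=0: INC 5 -> ACC=5
Event 2 (INT 2): INT 2 arrives: push (MAIN, PC=1), enter IRQ2 at PC=0 (depth now 1)
Event 3 (INT 2): INT 2 arrives: push (IRQ2, PC=0), enter IRQ2 at PC=0 (depth now 2)
Event 4 (EXEC): [IRQ2] PC=0: DEC 4 -> ACC=1
Event 5 (EXEC): [IRQ2] PC=1: INC 4 -> ACC=5
Event 6 (EXEC): [IRQ2] PC=2: IRET -> resume IRQ2 at PC=0 (depth now 1)
Event 7 (INT 2): INT 2 arrives: push (IRQ2, PC=0), enter IRQ2 at PC=0 (depth now 2)
Event 8 (EXEC): [IRQ2] PC=0: DEC 4 -> ACC=1
Event 9 (EXEC): [IRQ2] PC=1: INC 4 -> ACC=5
Event 10 (EXEC): [IRQ2] PC=2: IRET -> resume IRQ2 at PC=0 (depth now 1)
Event 11 (EXEC): [IRQ2] PC=0: DEC 4 -> ACC=1
Event 12 (EXEC): [IRQ2] PC=1: INC 4 -> ACC=5
Event 13 (EXEC): [IRQ2] PC=2: IRET -> resume MAIN at PC=1 (depth now 0)
Event 14 (INT 2): INT 2 arrives: push (MAIN, PC=1), enter IRQ2 at PC=0 (depth now 1)
Event 15 (EXEC): [IRQ2] PC=0: DEC 4 -> ACC=1
Event 16 (EXEC): [IRQ2] PC=1: INC 4 -> ACC=5
Event 17 (EXEC): [IRQ2] PC=2: IRET -> resume MAIN at PC=1 (depth now 0)
Event 18 (EXEC): [MAIN] PC=1: NOP
Event 19 (EXEC): [MAIN] PC=2: NOP
Event 20 (EXEC): [MAIN] PC=3: INC 2 -> ACC=7
Event 21 (EXEC): [MAIN] PC=4: DEC 3 -> ACC=4
Event 22 (EXEC): [MAIN] PC=5: INC 1 -> ACC=5
Event 23 (EXEC): [MAIN] PC=6: DEC 3 -> ACC=2
Event 24 (EXEC): [MAIN] PC=7: HALT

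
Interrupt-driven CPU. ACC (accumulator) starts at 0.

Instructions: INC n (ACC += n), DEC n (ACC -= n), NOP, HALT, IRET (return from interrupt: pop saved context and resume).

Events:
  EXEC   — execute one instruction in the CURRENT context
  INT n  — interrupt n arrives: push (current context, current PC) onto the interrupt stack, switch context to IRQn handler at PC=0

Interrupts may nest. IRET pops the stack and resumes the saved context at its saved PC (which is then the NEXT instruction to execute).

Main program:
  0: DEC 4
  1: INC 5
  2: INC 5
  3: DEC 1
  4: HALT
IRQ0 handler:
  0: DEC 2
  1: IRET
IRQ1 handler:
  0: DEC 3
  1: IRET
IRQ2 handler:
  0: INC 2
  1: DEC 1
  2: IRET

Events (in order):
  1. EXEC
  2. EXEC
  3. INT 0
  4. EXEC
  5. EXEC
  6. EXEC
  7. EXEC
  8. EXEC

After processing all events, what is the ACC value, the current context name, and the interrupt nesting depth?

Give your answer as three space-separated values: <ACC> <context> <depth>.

Answer: 3 MAIN 0

Derivation:
Event 1 (EXEC): [MAIN] PC=0: DEC 4 -> ACC=-4
Event 2 (EXEC): [MAIN] PC=1: INC 5 -> ACC=1
Event 3 (INT 0): INT 0 arrives: push (MAIN, PC=2), enter IRQ0 at PC=0 (depth now 1)
Event 4 (EXEC): [IRQ0] PC=0: DEC 2 -> ACC=-1
Event 5 (EXEC): [IRQ0] PC=1: IRET -> resume MAIN at PC=2 (depth now 0)
Event 6 (EXEC): [MAIN] PC=2: INC 5 -> ACC=4
Event 7 (EXEC): [MAIN] PC=3: DEC 1 -> ACC=3
Event 8 (EXEC): [MAIN] PC=4: HALT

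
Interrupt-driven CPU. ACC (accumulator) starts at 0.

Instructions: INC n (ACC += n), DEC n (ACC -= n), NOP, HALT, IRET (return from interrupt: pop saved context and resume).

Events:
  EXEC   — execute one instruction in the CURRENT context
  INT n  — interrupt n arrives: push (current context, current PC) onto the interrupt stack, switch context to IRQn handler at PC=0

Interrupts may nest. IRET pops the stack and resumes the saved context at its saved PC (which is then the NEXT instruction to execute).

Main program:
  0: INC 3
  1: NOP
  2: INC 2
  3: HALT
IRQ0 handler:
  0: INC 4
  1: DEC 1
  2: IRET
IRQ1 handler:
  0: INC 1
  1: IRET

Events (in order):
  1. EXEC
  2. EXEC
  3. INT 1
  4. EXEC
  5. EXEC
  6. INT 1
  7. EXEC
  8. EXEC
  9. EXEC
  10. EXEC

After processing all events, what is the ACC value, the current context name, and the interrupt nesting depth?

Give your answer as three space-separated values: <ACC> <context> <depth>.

Answer: 7 MAIN 0

Derivation:
Event 1 (EXEC): [MAIN] PC=0: INC 3 -> ACC=3
Event 2 (EXEC): [MAIN] PC=1: NOP
Event 3 (INT 1): INT 1 arrives: push (MAIN, PC=2), enter IRQ1 at PC=0 (depth now 1)
Event 4 (EXEC): [IRQ1] PC=0: INC 1 -> ACC=4
Event 5 (EXEC): [IRQ1] PC=1: IRET -> resume MAIN at PC=2 (depth now 0)
Event 6 (INT 1): INT 1 arrives: push (MAIN, PC=2), enter IRQ1 at PC=0 (depth now 1)
Event 7 (EXEC): [IRQ1] PC=0: INC 1 -> ACC=5
Event 8 (EXEC): [IRQ1] PC=1: IRET -> resume MAIN at PC=2 (depth now 0)
Event 9 (EXEC): [MAIN] PC=2: INC 2 -> ACC=7
Event 10 (EXEC): [MAIN] PC=3: HALT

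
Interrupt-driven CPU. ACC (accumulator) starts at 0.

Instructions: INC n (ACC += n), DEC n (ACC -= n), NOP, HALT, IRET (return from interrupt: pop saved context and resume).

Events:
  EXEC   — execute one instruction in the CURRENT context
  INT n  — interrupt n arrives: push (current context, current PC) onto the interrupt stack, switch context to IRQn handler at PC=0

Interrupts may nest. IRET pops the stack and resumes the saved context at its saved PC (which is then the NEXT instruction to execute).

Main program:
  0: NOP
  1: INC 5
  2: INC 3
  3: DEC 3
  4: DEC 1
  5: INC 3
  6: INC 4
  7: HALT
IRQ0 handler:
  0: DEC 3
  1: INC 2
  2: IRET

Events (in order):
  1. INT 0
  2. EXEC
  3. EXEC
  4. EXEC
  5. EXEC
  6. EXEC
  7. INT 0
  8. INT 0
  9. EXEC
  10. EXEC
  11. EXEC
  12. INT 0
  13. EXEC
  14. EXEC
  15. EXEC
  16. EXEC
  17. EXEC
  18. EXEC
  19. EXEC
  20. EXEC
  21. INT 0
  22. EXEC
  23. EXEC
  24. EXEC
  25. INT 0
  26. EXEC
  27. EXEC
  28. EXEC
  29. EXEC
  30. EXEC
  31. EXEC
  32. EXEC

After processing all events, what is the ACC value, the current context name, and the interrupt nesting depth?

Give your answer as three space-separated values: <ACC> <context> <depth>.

Answer: 5 MAIN 0

Derivation:
Event 1 (INT 0): INT 0 arrives: push (MAIN, PC=0), enter IRQ0 at PC=0 (depth now 1)
Event 2 (EXEC): [IRQ0] PC=0: DEC 3 -> ACC=-3
Event 3 (EXEC): [IRQ0] PC=1: INC 2 -> ACC=-1
Event 4 (EXEC): [IRQ0] PC=2: IRET -> resume MAIN at PC=0 (depth now 0)
Event 5 (EXEC): [MAIN] PC=0: NOP
Event 6 (EXEC): [MAIN] PC=1: INC 5 -> ACC=4
Event 7 (INT 0): INT 0 arrives: push (MAIN, PC=2), enter IRQ0 at PC=0 (depth now 1)
Event 8 (INT 0): INT 0 arrives: push (IRQ0, PC=0), enter IRQ0 at PC=0 (depth now 2)
Event 9 (EXEC): [IRQ0] PC=0: DEC 3 -> ACC=1
Event 10 (EXEC): [IRQ0] PC=1: INC 2 -> ACC=3
Event 11 (EXEC): [IRQ0] PC=2: IRET -> resume IRQ0 at PC=0 (depth now 1)
Event 12 (INT 0): INT 0 arrives: push (IRQ0, PC=0), enter IRQ0 at PC=0 (depth now 2)
Event 13 (EXEC): [IRQ0] PC=0: DEC 3 -> ACC=0
Event 14 (EXEC): [IRQ0] PC=1: INC 2 -> ACC=2
Event 15 (EXEC): [IRQ0] PC=2: IRET -> resume IRQ0 at PC=0 (depth now 1)
Event 16 (EXEC): [IRQ0] PC=0: DEC 3 -> ACC=-1
Event 17 (EXEC): [IRQ0] PC=1: INC 2 -> ACC=1
Event 18 (EXEC): [IRQ0] PC=2: IRET -> resume MAIN at PC=2 (depth now 0)
Event 19 (EXEC): [MAIN] PC=2: INC 3 -> ACC=4
Event 20 (EXEC): [MAIN] PC=3: DEC 3 -> ACC=1
Event 21 (INT 0): INT 0 arrives: push (MAIN, PC=4), enter IRQ0 at PC=0 (depth now 1)
Event 22 (EXEC): [IRQ0] PC=0: DEC 3 -> ACC=-2
Event 23 (EXEC): [IRQ0] PC=1: INC 2 -> ACC=0
Event 24 (EXEC): [IRQ0] PC=2: IRET -> resume MAIN at PC=4 (depth now 0)
Event 25 (INT 0): INT 0 arrives: push (MAIN, PC=4), enter IRQ0 at PC=0 (depth now 1)
Event 26 (EXEC): [IRQ0] PC=0: DEC 3 -> ACC=-3
Event 27 (EXEC): [IRQ0] PC=1: INC 2 -> ACC=-1
Event 28 (EXEC): [IRQ0] PC=2: IRET -> resume MAIN at PC=4 (depth now 0)
Event 29 (EXEC): [MAIN] PC=4: DEC 1 -> ACC=-2
Event 30 (EXEC): [MAIN] PC=5: INC 3 -> ACC=1
Event 31 (EXEC): [MAIN] PC=6: INC 4 -> ACC=5
Event 32 (EXEC): [MAIN] PC=7: HALT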